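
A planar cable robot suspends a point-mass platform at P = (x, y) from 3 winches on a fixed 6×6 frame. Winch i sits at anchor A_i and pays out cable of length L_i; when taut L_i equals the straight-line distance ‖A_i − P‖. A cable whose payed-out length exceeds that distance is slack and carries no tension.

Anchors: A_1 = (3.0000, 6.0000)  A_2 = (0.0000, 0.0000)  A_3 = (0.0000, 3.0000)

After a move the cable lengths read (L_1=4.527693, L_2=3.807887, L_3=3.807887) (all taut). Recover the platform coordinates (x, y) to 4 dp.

(3.5000, 1.5000)

expand ‖A_i−P‖²=L_i² and subtract eq 1 (k_i ≔ ‖A_i‖²−L_i²)
k_1 = 9.0000+36.0000−20.5000 = 24.5000
eq1−eq2 → [6.0000  12.0000]·P = 39.0000
eq1−eq3 → [6.0000  6.0000]·P = 30.0000
2×2 solve → P = (3.5000, 1.5000)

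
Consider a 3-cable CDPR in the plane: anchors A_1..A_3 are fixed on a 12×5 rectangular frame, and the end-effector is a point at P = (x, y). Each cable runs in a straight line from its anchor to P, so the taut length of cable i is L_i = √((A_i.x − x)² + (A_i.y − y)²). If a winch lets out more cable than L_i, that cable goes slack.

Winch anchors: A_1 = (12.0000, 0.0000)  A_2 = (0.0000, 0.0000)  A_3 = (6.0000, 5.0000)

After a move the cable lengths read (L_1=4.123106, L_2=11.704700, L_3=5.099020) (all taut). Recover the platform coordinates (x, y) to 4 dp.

(11.0000, 4.0000)

expand ‖A_i−P‖²=L_i² and subtract eq 1 (q_i ≔ ‖A_i‖²−L_i²)
q_1 = 144.0000+0.0000−17.0000 = 127.0000
eq1−eq2 → [24.0000  0.0000]·P = 264.0000
eq1−eq3 → [12.0000  -10.0000]·P = 92.0000
2×2 solve → P = (11.0000, 4.0000)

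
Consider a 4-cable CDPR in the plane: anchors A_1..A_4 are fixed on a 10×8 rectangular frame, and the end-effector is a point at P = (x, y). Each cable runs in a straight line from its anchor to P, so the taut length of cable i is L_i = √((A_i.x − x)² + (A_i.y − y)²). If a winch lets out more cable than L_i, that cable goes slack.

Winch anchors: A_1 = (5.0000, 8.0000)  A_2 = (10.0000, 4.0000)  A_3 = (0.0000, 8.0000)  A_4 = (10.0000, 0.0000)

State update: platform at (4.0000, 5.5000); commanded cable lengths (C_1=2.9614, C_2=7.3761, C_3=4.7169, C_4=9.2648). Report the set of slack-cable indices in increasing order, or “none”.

i=1: geometric 2.6926 vs commanded 2.9614 ⇒ slack
i=2: geometric 6.1847 vs commanded 7.3761 ⇒ slack
i=3: geometric 4.7170 vs commanded 4.7169 ⇒ taut
i=4: geometric 8.1394 vs commanded 9.2648 ⇒ slack

1, 2, 4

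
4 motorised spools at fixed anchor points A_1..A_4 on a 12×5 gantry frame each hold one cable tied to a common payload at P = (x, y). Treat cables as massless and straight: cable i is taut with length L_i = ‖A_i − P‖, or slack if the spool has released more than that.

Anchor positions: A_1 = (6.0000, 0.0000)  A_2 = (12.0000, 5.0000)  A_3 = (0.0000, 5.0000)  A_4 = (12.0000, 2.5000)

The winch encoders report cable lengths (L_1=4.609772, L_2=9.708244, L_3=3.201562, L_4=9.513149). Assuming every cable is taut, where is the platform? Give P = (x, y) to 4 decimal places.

(2.5000, 3.0000)

expand ‖A_i−P‖²=L_i² and subtract eq 1 (k_i ≔ ‖A_i‖²−L_i²)
k_1 = 36.0000+0.0000−21.2500 = 14.7500
eq1−eq2 → [-12.0000  -10.0000]·P = -60.0000
eq1−eq3 → [12.0000  -10.0000]·P = 0.0000
eq1−eq4 → [-12.0000  -5.0000]·P = -45.0000
2×2 solve → P = (2.5000, 3.0000)
check cable 4: ‖A_4−P‖² = 90.5000 ≈ L_4² = 90.5000 ✓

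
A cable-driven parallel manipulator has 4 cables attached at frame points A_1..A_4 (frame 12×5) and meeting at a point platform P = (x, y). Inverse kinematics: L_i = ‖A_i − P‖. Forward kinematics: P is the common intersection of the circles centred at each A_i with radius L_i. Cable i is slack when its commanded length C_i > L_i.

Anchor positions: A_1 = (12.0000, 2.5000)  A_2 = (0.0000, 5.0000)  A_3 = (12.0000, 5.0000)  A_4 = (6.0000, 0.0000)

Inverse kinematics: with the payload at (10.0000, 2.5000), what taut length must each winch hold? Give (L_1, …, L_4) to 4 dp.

(2.0000, 10.3078, 3.2016, 4.7170)

L_1: Δ = A_1−P = (2.0000, 0.0000) → ‖Δ‖ = √4.0000 = 2.0000
L_2: Δ = A_2−P = (-10.0000, 2.5000) → ‖Δ‖ = √106.2500 = 10.3078
L_3: Δ = A_3−P = (2.0000, 2.5000) → ‖Δ‖ = √10.2500 = 3.2016
L_4: Δ = A_4−P = (-4.0000, -2.5000) → ‖Δ‖ = √22.2500 = 4.7170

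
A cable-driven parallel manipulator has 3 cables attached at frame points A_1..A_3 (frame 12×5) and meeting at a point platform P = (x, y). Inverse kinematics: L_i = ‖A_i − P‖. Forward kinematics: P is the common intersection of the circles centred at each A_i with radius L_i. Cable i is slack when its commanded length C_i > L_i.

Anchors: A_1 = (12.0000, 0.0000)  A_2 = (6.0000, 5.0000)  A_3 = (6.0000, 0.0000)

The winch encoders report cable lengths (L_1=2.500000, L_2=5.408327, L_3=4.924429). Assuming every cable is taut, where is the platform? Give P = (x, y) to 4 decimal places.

(10.5000, 2.0000)

each cable: (A_i−P)·(A_i−P) = L_i²; let k_i = ‖A_i‖²−L_i²
k_1 = 144.0000+0.0000−6.2500 = 137.7500
row 1: 12.0000x − 10.0000y = 106.0000  (k_2=31.7500)
row 2: 12.0000x + 0.0000y = 126.0000  (k_3=11.7500)
Cramer on rows 1–2 → x = 10.5000, y = 2.0000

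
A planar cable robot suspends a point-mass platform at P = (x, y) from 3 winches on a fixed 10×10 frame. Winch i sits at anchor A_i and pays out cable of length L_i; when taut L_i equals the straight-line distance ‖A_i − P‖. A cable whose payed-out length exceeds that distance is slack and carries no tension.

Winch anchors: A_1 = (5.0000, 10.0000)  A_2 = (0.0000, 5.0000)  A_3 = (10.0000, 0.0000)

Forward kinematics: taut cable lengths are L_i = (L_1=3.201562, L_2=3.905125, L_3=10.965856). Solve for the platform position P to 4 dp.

(2.5000, 8.0000)

each cable: (A_i−P)·(A_i−P) = L_i²; let k_i = ‖A_i‖²−L_i²
k_1 = 25.0000+100.0000−10.2500 = 114.7500
row 1: 10.0000x + 10.0000y = 105.0000  (k_2=9.7500)
row 2: -10.0000x + 20.0000y = 135.0000  (k_3=-20.2500)
Cramer on rows 1–2 → x = 2.5000, y = 8.0000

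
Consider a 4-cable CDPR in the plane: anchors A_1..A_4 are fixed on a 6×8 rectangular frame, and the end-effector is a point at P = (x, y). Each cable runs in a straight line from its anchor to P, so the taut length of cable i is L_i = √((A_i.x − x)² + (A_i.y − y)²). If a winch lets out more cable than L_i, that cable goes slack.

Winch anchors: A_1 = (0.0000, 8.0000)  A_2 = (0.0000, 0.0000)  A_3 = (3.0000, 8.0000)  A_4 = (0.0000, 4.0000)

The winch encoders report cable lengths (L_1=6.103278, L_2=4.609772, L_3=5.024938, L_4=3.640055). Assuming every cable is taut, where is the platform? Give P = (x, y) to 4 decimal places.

(3.5000, 3.0000)

each cable: (A_i−P)·(A_i−P) = L_i²; let k_i = ‖A_i‖²−L_i²
k_1 = 0.0000+64.0000−37.2500 = 26.7500
row 1: 0.0000x + 16.0000y = 48.0000  (k_2=-21.2500)
row 2: -6.0000x + 0.0000y = -21.0000  (k_3=47.7500)
row 3: 0.0000x + 8.0000y = 24.0000  (k_4=2.7500)
Cramer on rows 1–2 → x = 3.5000, y = 3.0000
check cable 4: ‖A_4−P‖² = 13.2500 ≈ L_4² = 13.2500 ✓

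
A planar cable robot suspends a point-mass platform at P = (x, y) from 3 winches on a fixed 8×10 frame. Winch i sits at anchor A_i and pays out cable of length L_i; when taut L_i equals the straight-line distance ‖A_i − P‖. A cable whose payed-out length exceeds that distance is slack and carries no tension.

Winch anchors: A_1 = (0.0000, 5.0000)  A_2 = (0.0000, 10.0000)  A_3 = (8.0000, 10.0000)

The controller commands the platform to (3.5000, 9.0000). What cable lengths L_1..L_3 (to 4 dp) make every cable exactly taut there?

cable 1: Δx=-3.5000, Δy=-4.0000; L_1 = √(Δx²+Δy²) = 5.3151
cable 2: Δx=-3.5000, Δy=1.0000; L_2 = √(Δx²+Δy²) = 3.6401
cable 3: Δx=4.5000, Δy=1.0000; L_3 = √(Δx²+Δy²) = 4.6098

(5.3151, 3.6401, 4.6098)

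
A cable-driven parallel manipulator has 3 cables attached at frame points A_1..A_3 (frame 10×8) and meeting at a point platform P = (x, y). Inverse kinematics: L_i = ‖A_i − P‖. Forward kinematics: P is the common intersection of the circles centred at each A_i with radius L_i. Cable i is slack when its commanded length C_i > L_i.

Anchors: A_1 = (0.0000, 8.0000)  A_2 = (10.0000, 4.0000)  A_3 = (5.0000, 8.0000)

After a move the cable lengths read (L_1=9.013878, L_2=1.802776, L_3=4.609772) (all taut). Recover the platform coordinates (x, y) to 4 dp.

(8.5000, 5.0000)

each cable: (A_i−P)·(A_i−P) = L_i²; let c_i = ‖A_i‖²−L_i²
c_1 = 0.0000+64.0000−81.2500 = -17.2500
row 1: -20.0000x + 8.0000y = -130.0000  (c_2=112.7500)
row 2: -10.0000x + 0.0000y = -85.0000  (c_3=67.7500)
Cramer on rows 1–2 → x = 8.5000, y = 5.0000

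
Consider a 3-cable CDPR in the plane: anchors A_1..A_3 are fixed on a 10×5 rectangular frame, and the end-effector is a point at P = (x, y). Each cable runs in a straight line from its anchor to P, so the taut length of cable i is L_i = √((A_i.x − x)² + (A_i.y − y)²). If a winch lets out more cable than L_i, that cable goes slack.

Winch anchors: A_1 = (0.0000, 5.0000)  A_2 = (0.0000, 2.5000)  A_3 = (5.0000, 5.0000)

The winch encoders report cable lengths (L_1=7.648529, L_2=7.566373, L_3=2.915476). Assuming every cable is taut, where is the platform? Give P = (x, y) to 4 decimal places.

each cable: (A_i−P)·(A_i−P) = L_i²; let q_i = ‖A_i‖²−L_i²
q_1 = 0.0000+25.0000−58.5000 = -33.5000
row 1: 0.0000x + 5.0000y = 17.5000  (q_2=-51.0000)
row 2: -10.0000x + 0.0000y = -75.0000  (q_3=41.5000)
Cramer on rows 1–2 → x = 7.5000, y = 3.5000

(7.5000, 3.5000)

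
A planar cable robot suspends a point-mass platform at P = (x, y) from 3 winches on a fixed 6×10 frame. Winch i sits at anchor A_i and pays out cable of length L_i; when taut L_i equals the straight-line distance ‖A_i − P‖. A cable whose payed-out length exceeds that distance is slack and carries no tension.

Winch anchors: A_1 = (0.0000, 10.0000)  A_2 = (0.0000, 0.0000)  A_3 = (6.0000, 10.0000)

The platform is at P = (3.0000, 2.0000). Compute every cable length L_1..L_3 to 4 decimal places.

(8.5440, 3.6056, 8.5440)

L_1: Δ = A_1−P = (-3.0000, 8.0000) → ‖Δ‖ = √73.0000 = 8.5440
L_2: Δ = A_2−P = (-3.0000, -2.0000) → ‖Δ‖ = √13.0000 = 3.6056
L_3: Δ = A_3−P = (3.0000, 8.0000) → ‖Δ‖ = √73.0000 = 8.5440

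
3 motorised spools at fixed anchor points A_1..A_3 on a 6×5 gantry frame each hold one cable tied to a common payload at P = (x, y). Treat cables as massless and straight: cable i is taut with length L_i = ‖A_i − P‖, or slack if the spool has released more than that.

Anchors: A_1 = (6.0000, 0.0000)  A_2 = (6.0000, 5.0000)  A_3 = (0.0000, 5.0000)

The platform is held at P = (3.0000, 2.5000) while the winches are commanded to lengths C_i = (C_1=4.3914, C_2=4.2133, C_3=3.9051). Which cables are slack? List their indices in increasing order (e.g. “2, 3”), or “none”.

cable 1: L_1 = ‖A_1−P‖ = 3.9051;  C_1 = 4.3914 → slack
cable 2: L_2 = ‖A_2−P‖ = 3.9051;  C_2 = 4.2133 → slack
cable 3: L_3 = ‖A_3−P‖ = 3.9051;  C_3 = 3.9051 → taut

1, 2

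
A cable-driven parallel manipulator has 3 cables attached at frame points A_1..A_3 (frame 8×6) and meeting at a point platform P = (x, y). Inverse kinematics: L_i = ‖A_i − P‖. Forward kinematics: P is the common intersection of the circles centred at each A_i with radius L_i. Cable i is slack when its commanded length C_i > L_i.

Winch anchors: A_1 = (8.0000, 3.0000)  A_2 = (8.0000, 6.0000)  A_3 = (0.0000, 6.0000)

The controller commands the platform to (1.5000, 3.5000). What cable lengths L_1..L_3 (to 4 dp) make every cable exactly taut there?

(6.5192, 6.9642, 2.9155)

cable 1: Δx=6.5000, Δy=-0.5000; L_1 = √(Δx²+Δy²) = 6.5192
cable 2: Δx=6.5000, Δy=2.5000; L_2 = √(Δx²+Δy²) = 6.9642
cable 3: Δx=-1.5000, Δy=2.5000; L_3 = √(Δx²+Δy²) = 2.9155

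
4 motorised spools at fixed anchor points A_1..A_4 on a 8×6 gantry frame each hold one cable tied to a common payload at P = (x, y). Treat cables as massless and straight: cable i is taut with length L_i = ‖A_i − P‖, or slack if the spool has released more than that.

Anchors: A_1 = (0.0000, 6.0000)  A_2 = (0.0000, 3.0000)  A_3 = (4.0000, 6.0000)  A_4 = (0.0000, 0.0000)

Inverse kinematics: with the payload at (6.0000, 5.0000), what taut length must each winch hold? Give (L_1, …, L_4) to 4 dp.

(6.0828, 6.3246, 2.2361, 7.8102)

cable 1: Δx=-6.0000, Δy=1.0000; L_1 = √(Δx²+Δy²) = 6.0828
cable 2: Δx=-6.0000, Δy=-2.0000; L_2 = √(Δx²+Δy²) = 6.3246
cable 3: Δx=-2.0000, Δy=1.0000; L_3 = √(Δx²+Δy²) = 2.2361
cable 4: Δx=-6.0000, Δy=-5.0000; L_4 = √(Δx²+Δy²) = 7.8102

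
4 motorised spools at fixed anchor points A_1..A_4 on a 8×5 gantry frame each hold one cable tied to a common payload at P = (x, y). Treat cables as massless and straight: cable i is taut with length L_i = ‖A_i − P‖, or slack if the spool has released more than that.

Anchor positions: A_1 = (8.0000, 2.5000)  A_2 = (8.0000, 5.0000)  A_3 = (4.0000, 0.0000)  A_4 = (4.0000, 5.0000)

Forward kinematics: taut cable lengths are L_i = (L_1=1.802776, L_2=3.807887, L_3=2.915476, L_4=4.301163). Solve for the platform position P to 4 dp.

(6.5000, 1.5000)

each cable: (A_i−P)·(A_i−P) = L_i²; let c_i = ‖A_i‖²−L_i²
c_1 = 64.0000+6.2500−3.2500 = 67.0000
row 1: 0.0000x − 5.0000y = -7.5000  (c_2=74.5000)
row 2: 8.0000x + 5.0000y = 59.5000  (c_3=7.5000)
row 3: 8.0000x − 5.0000y = 44.5000  (c_4=22.5000)
Cramer on rows 1–2 → x = 6.5000, y = 1.5000
check cable 4: ‖A_4−P‖² = 18.5000 ≈ L_4² = 18.5000 ✓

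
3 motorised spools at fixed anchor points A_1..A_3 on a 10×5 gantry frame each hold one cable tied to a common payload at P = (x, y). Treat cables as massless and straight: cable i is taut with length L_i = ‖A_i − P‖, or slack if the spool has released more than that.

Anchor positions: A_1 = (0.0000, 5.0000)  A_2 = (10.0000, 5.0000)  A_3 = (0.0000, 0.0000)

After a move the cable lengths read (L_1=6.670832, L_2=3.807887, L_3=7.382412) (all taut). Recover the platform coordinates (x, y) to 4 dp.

(6.5000, 3.5000)

expand ‖A_i−P‖²=L_i² and subtract eq 1 (c_i ≔ ‖A_i‖²−L_i²)
c_1 = 0.0000+25.0000−44.5000 = -19.5000
eq1−eq2 → [-20.0000  0.0000]·P = -130.0000
eq1−eq3 → [0.0000  10.0000]·P = 35.0000
2×2 solve → P = (6.5000, 3.5000)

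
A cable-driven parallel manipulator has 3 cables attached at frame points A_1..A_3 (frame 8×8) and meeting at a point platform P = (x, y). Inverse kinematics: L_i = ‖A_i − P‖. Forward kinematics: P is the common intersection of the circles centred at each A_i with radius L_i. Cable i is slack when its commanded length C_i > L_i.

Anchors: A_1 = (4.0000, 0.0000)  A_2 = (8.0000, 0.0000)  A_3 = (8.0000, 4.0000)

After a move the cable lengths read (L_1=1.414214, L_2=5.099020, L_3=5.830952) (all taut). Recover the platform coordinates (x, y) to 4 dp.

(3.0000, 1.0000)

each cable: (A_i−P)·(A_i−P) = L_i²; let k_i = ‖A_i‖²−L_i²
k_1 = 16.0000+0.0000−2.0000 = 14.0000
row 1: -8.0000x + 0.0000y = -24.0000  (k_2=38.0000)
row 2: -8.0000x − 8.0000y = -32.0000  (k_3=46.0000)
Cramer on rows 1–2 → x = 3.0000, y = 1.0000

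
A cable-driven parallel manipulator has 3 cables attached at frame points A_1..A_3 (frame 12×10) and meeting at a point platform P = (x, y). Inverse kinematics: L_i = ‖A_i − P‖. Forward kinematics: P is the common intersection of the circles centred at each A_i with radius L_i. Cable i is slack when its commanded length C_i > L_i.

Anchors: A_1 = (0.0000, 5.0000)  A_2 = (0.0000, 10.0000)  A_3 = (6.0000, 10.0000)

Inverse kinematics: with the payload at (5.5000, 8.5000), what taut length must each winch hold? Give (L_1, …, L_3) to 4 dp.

(6.5192, 5.7009, 1.5811)

L_1 = √((0.0000−5.5000)² + (5.0000−8.5000)²) = 6.5192
L_2 = √((0.0000−5.5000)² + (10.0000−8.5000)²) = 5.7009
L_3 = √((6.0000−5.5000)² + (10.0000−8.5000)²) = 1.5811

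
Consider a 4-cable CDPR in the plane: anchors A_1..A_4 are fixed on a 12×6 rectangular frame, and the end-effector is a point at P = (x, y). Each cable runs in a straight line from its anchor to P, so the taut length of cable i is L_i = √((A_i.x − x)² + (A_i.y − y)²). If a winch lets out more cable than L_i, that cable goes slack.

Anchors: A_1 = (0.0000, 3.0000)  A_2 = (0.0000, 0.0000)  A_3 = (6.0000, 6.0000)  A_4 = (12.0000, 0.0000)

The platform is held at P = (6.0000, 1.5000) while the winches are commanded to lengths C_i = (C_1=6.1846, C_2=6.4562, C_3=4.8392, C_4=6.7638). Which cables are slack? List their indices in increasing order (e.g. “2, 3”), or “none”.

cable 1: L_1 = ‖A_1−P‖ = 6.1847;  C_1 = 6.1846 → taut
cable 2: L_2 = ‖A_2−P‖ = 6.1847;  C_2 = 6.4562 → slack
cable 3: L_3 = ‖A_3−P‖ = 4.5000;  C_3 = 4.8392 → slack
cable 4: L_4 = ‖A_4−P‖ = 6.1847;  C_4 = 6.7638 → slack

2, 3, 4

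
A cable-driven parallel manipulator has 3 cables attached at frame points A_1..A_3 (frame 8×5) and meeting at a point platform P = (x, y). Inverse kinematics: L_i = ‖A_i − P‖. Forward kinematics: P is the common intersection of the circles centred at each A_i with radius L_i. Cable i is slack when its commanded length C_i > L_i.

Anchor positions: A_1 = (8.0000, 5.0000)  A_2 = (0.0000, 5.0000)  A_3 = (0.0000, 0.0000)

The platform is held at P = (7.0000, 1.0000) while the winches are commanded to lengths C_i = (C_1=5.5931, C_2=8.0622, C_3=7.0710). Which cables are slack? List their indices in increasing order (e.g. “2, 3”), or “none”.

1

cable 1: L_1 = ‖A_1−P‖ = 4.1231;  C_1 = 5.5931 → slack
cable 2: L_2 = ‖A_2−P‖ = 8.0623;  C_2 = 8.0622 → taut
cable 3: L_3 = ‖A_3−P‖ = 7.0711;  C_3 = 7.0710 → taut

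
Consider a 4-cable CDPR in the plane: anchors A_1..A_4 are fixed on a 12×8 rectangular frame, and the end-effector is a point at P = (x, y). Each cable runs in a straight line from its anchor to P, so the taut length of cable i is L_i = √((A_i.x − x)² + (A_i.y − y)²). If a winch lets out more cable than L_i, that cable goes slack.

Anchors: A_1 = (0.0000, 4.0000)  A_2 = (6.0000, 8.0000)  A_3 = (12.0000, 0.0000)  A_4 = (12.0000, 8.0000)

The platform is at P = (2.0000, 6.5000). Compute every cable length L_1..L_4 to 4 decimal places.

cable 1: Δx=-2.0000, Δy=-2.5000; L_1 = √(Δx²+Δy²) = 3.2016
cable 2: Δx=4.0000, Δy=1.5000; L_2 = √(Δx²+Δy²) = 4.2720
cable 3: Δx=10.0000, Δy=-6.5000; L_3 = √(Δx²+Δy²) = 11.9269
cable 4: Δx=10.0000, Δy=1.5000; L_4 = √(Δx²+Δy²) = 10.1119

(3.2016, 4.2720, 11.9269, 10.1119)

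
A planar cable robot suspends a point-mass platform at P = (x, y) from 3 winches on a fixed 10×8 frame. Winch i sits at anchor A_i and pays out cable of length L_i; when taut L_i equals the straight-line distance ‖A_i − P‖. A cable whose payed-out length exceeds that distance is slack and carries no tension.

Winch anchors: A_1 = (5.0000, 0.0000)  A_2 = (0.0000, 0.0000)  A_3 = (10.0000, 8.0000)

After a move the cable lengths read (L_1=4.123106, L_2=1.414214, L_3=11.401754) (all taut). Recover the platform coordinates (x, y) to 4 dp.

circle eqns → linear via eq_j − eq_1; set k_j = A_j·A_j − L_j²
k_1 = 25.0000+0.0000−17.0000 = 8.0000
10.0000·x + 0.0000·y = k_1−k_2 = 10.0000
-10.0000·x − 16.0000·y = k_1−k_3 = -26.0000
solve first two rows → x=1.0000, y=1.0000

(1.0000, 1.0000)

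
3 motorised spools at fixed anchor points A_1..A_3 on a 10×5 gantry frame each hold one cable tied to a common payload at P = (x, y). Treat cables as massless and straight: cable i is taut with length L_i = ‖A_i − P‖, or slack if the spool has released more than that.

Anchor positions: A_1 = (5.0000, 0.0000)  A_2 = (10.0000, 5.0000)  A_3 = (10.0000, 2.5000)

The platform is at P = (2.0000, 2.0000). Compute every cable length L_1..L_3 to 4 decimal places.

L_1: Δ = A_1−P = (3.0000, -2.0000) → ‖Δ‖ = √13.0000 = 3.6056
L_2: Δ = A_2−P = (8.0000, 3.0000) → ‖Δ‖ = √73.0000 = 8.5440
L_3: Δ = A_3−P = (8.0000, 0.5000) → ‖Δ‖ = √64.2500 = 8.0156

(3.6056, 8.5440, 8.0156)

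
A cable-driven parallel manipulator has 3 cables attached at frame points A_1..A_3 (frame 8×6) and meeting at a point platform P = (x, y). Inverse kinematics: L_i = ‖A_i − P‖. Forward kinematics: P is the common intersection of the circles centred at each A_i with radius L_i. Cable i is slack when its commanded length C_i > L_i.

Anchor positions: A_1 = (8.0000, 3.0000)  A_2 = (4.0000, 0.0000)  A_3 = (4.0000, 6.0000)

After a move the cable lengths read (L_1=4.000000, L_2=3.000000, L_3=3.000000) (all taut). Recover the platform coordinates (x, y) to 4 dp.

(4.0000, 3.0000)

expand ‖A_i−P‖²=L_i² and subtract eq 1 (c_i ≔ ‖A_i‖²−L_i²)
c_1 = 64.0000+9.0000−16.0000 = 57.0000
eq1−eq2 → [8.0000  6.0000]·P = 50.0000
eq1−eq3 → [8.0000  -6.0000]·P = 14.0000
2×2 solve → P = (4.0000, 3.0000)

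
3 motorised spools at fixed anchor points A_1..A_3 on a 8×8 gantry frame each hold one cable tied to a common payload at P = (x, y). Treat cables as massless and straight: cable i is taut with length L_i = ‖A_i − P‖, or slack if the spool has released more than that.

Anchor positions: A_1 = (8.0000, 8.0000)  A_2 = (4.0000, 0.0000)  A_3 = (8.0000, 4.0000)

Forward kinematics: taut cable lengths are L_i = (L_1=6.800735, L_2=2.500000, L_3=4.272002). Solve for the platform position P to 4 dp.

(4.0000, 2.5000)

circle eqns → linear via eq_j − eq_1; set c_j = A_j·A_j − L_j²
c_1 = 64.0000+64.0000−46.2500 = 81.7500
8.0000·x + 16.0000·y = c_1−c_2 = 72.0000
0.0000·x + 8.0000·y = c_1−c_3 = 20.0000
solve first two rows → x=4.0000, y=2.5000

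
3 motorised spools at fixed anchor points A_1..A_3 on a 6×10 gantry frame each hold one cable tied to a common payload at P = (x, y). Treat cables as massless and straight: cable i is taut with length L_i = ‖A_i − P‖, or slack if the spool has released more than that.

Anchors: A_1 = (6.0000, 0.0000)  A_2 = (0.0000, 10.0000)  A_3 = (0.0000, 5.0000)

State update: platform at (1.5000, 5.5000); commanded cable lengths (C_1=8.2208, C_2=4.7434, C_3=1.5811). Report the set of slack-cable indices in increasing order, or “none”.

1

cable 1: L_1 = ‖A_1−P‖ = 7.1063;  C_1 = 8.2208 → slack
cable 2: L_2 = ‖A_2−P‖ = 4.7434;  C_2 = 4.7434 → taut
cable 3: L_3 = ‖A_3−P‖ = 1.5811;  C_3 = 1.5811 → taut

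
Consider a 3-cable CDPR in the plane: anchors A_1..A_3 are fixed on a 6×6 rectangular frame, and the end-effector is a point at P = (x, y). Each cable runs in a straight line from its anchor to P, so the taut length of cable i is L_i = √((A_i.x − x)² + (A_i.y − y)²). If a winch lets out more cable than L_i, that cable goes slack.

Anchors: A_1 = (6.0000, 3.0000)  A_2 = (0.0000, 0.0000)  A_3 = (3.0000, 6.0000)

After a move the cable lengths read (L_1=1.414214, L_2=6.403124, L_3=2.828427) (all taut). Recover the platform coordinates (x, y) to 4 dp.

each cable: (A_i−P)·(A_i−P) = L_i²; let k_i = ‖A_i‖²−L_i²
k_1 = 36.0000+9.0000−2.0000 = 43.0000
row 1: 12.0000x + 6.0000y = 84.0000  (k_2=-41.0000)
row 2: 6.0000x − 6.0000y = 6.0000  (k_3=37.0000)
Cramer on rows 1–2 → x = 5.0000, y = 4.0000

(5.0000, 4.0000)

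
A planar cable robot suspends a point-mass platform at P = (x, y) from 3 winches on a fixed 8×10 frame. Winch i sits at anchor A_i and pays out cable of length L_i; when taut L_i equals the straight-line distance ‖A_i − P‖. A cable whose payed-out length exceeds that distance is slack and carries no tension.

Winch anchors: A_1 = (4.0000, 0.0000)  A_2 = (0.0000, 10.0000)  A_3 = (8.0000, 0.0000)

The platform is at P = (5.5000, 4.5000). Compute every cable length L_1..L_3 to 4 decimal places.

(4.7434, 7.7782, 5.1478)

cable 1: Δx=-1.5000, Δy=-4.5000; L_1 = √(Δx²+Δy²) = 4.7434
cable 2: Δx=-5.5000, Δy=5.5000; L_2 = √(Δx²+Δy²) = 7.7782
cable 3: Δx=2.5000, Δy=-4.5000; L_3 = √(Δx²+Δy²) = 5.1478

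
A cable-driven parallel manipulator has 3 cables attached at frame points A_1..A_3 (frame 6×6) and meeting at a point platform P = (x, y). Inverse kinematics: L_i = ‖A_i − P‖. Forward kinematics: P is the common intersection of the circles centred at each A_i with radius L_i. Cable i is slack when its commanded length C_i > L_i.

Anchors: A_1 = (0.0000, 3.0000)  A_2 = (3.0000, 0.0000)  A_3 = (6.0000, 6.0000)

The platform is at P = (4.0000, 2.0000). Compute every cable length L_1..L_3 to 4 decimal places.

(4.1231, 2.2361, 4.4721)

cable 1: Δx=-4.0000, Δy=1.0000; L_1 = √(Δx²+Δy²) = 4.1231
cable 2: Δx=-1.0000, Δy=-2.0000; L_2 = √(Δx²+Δy²) = 2.2361
cable 3: Δx=2.0000, Δy=4.0000; L_3 = √(Δx²+Δy²) = 4.4721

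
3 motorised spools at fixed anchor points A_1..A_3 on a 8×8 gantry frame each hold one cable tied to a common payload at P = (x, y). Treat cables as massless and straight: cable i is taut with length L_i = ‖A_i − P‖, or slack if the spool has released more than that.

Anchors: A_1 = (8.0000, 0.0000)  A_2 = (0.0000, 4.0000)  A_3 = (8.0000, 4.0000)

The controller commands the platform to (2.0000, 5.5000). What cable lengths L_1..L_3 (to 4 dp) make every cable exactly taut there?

L_1: Δ = A_1−P = (6.0000, -5.5000) → ‖Δ‖ = √66.2500 = 8.1394
L_2: Δ = A_2−P = (-2.0000, -1.5000) → ‖Δ‖ = √6.2500 = 2.5000
L_3: Δ = A_3−P = (6.0000, -1.5000) → ‖Δ‖ = √38.2500 = 6.1847

(8.1394, 2.5000, 6.1847)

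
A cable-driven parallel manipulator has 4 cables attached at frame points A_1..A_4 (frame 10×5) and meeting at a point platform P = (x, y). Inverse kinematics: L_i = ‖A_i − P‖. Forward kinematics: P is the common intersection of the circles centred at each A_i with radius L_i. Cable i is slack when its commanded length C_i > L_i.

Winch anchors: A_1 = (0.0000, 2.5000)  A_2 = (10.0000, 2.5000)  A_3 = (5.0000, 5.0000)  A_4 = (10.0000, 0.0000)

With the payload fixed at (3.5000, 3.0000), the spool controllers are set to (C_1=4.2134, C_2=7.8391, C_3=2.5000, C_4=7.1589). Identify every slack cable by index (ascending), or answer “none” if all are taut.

cable 1: √((-3.5000)²+(-0.5000)²)=3.5355, C_1=4.2134: slack
cable 2: √((6.5000)²+(-0.5000)²)=6.5192, C_2=7.8391: slack
cable 3: √((1.5000)²+(2.0000)²)=2.5000, C_3=2.5000: taut
cable 4: √((6.5000)²+(-3.0000)²)=7.1589, C_4=7.1589: taut

1, 2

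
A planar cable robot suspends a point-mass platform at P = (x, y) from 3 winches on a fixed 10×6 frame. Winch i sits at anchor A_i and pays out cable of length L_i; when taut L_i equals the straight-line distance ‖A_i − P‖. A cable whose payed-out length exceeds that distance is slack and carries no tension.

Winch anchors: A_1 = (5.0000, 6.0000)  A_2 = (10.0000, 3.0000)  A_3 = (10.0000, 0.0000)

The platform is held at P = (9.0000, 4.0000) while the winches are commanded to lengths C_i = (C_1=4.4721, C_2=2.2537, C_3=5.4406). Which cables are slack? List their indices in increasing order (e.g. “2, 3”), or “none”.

cable 1: √((-4.0000)²+(2.0000)²)=4.4721, C_1=4.4721: taut
cable 2: √((1.0000)²+(-1.0000)²)=1.4142, C_2=2.2537: slack
cable 3: √((1.0000)²+(-4.0000)²)=4.1231, C_3=5.4406: slack

2, 3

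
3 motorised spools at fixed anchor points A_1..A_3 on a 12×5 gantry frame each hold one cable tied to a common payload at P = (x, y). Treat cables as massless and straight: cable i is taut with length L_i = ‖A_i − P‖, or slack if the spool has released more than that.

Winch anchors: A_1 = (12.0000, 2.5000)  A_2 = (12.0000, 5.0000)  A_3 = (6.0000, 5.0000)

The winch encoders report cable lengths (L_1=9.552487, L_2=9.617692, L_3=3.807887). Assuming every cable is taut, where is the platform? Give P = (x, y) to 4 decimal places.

circle eqns → linear via eq_j − eq_1; set q_j = A_j·A_j − L_j²
q_1 = 144.0000+6.2500−91.2500 = 59.0000
0.0000·x − 5.0000·y = q_1−q_2 = -17.5000
12.0000·x − 5.0000·y = q_1−q_3 = 12.5000
solve first two rows → x=2.5000, y=3.5000

(2.5000, 3.5000)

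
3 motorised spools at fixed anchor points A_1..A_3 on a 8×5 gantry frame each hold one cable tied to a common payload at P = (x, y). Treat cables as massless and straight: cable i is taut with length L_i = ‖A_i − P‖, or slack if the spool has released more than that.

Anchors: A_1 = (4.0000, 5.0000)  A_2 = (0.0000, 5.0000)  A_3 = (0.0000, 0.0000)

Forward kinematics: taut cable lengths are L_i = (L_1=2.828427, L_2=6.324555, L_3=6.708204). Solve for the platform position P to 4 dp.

expand ‖A_i−P‖²=L_i² and subtract eq 1 (c_i ≔ ‖A_i‖²−L_i²)
c_1 = 16.0000+25.0000−8.0000 = 33.0000
eq1−eq2 → [8.0000  0.0000]·P = 48.0000
eq1−eq3 → [8.0000  10.0000]·P = 78.0000
2×2 solve → P = (6.0000, 3.0000)

(6.0000, 3.0000)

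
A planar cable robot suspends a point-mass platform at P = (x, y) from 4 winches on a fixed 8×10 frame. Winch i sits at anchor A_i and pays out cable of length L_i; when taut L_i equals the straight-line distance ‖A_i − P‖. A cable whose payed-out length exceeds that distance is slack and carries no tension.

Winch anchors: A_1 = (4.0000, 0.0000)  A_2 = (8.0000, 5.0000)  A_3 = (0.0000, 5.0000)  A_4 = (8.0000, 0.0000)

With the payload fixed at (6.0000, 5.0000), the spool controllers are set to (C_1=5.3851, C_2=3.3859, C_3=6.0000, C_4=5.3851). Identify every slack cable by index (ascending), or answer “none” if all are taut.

cable 1: L_1 = ‖A_1−P‖ = 5.3852;  C_1 = 5.3851 → taut
cable 2: L_2 = ‖A_2−P‖ = 2.0000;  C_2 = 3.3859 → slack
cable 3: L_3 = ‖A_3−P‖ = 6.0000;  C_3 = 6.0000 → taut
cable 4: L_4 = ‖A_4−P‖ = 5.3852;  C_4 = 5.3851 → taut

2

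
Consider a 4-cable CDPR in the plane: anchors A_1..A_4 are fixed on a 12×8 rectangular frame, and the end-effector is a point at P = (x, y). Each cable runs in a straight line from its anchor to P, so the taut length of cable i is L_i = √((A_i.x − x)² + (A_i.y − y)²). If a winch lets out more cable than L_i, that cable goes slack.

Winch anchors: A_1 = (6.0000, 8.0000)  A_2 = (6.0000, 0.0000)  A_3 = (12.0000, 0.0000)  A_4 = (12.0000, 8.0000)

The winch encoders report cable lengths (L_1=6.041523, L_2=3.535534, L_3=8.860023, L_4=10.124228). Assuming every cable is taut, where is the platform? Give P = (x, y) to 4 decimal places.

(3.5000, 2.5000)

expand ‖A_i−P‖²=L_i² and subtract eq 1 (q_i ≔ ‖A_i‖²−L_i²)
q_1 = 36.0000+64.0000−36.5000 = 63.5000
eq1−eq2 → [0.0000  16.0000]·P = 40.0000
eq1−eq3 → [-12.0000  16.0000]·P = -2.0000
eq1−eq4 → [-12.0000  0.0000]·P = -42.0000
2×2 solve → P = (3.5000, 2.5000)
check cable 4: ‖A_4−P‖² = 102.5000 ≈ L_4² = 102.5000 ✓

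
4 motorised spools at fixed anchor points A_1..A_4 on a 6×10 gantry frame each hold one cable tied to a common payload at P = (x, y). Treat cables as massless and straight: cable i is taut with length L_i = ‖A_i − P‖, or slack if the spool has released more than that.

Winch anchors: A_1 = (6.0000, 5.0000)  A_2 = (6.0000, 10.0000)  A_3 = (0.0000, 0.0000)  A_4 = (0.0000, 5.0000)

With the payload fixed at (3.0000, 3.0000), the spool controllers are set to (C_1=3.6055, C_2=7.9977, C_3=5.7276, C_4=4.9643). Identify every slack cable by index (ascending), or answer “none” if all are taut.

i=1: geometric 3.6056 vs commanded 3.6055 ⇒ taut
i=2: geometric 7.6158 vs commanded 7.9977 ⇒ slack
i=3: geometric 4.2426 vs commanded 5.7276 ⇒ slack
i=4: geometric 3.6056 vs commanded 4.9643 ⇒ slack

2, 3, 4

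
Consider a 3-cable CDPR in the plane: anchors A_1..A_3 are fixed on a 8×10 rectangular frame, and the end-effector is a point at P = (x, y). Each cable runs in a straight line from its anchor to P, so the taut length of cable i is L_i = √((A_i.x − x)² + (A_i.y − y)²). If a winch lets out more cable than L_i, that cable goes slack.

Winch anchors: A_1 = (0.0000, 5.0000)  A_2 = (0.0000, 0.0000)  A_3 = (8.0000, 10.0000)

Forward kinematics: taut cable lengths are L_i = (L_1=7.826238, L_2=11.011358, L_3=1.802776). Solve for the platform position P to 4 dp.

(7.0000, 8.5000)

each cable: (A_i−P)·(A_i−P) = L_i²; let q_i = ‖A_i‖²−L_i²
q_1 = 0.0000+25.0000−61.2500 = -36.2500
row 1: 0.0000x + 10.0000y = 85.0000  (q_2=-121.2500)
row 2: -16.0000x − 10.0000y = -197.0000  (q_3=160.7500)
Cramer on rows 1–2 → x = 7.0000, y = 8.5000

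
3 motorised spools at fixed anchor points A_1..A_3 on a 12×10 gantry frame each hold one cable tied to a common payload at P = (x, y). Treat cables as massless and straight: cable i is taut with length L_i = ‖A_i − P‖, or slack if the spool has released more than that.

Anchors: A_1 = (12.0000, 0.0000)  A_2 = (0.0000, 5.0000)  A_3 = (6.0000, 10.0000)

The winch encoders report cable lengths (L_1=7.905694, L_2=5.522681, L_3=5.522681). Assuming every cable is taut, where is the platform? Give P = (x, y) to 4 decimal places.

(5.5000, 4.5000)

each cable: (A_i−P)·(A_i−P) = L_i²; let q_i = ‖A_i‖²−L_i²
q_1 = 144.0000+0.0000−62.5000 = 81.5000
row 1: 24.0000x − 10.0000y = 87.0000  (q_2=-5.5000)
row 2: 12.0000x − 20.0000y = -24.0000  (q_3=105.5000)
Cramer on rows 1–2 → x = 5.5000, y = 4.5000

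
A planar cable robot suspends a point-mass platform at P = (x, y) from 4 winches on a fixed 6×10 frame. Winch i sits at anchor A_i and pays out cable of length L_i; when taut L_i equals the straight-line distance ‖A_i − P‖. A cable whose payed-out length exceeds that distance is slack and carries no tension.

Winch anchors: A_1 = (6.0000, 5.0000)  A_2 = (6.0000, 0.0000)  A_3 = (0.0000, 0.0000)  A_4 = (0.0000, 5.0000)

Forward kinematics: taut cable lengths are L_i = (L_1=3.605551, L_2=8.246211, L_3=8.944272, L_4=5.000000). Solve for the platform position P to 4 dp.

(4.0000, 8.0000)

each cable: (A_i−P)·(A_i−P) = L_i²; let c_i = ‖A_i‖²−L_i²
c_1 = 36.0000+25.0000−13.0000 = 48.0000
row 1: 0.0000x + 10.0000y = 80.0000  (c_2=-32.0000)
row 2: 12.0000x + 10.0000y = 128.0000  (c_3=-80.0000)
row 3: 12.0000x + 0.0000y = 48.0000  (c_4=0.0000)
Cramer on rows 1–2 → x = 4.0000, y = 8.0000
check cable 4: ‖A_4−P‖² = 25.0000 ≈ L_4² = 25.0000 ✓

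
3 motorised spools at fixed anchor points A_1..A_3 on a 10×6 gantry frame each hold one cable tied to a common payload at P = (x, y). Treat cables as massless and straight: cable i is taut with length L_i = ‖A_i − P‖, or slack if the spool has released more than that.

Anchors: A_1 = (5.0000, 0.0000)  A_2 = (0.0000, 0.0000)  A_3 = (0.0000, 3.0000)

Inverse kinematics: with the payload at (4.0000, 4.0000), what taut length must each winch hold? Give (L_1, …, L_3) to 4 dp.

L_1 = √((5.0000−4.0000)² + (0.0000−4.0000)²) = 4.1231
L_2 = √((0.0000−4.0000)² + (0.0000−4.0000)²) = 5.6569
L_3 = √((0.0000−4.0000)² + (3.0000−4.0000)²) = 4.1231

(4.1231, 5.6569, 4.1231)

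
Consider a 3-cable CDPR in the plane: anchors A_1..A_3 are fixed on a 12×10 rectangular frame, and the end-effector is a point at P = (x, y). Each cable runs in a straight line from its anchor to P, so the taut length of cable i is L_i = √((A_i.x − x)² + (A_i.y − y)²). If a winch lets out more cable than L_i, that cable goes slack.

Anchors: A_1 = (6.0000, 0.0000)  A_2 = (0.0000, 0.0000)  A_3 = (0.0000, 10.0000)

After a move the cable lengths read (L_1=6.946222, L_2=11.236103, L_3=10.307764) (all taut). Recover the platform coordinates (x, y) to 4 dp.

each cable: (A_i−P)·(A_i−P) = L_i²; let c_i = ‖A_i‖²−L_i²
c_1 = 36.0000+0.0000−48.2500 = -12.2500
row 1: 12.0000x + 0.0000y = 114.0000  (c_2=-126.2500)
row 2: 12.0000x − 20.0000y = -6.0000  (c_3=-6.2500)
Cramer on rows 1–2 → x = 9.5000, y = 6.0000

(9.5000, 6.0000)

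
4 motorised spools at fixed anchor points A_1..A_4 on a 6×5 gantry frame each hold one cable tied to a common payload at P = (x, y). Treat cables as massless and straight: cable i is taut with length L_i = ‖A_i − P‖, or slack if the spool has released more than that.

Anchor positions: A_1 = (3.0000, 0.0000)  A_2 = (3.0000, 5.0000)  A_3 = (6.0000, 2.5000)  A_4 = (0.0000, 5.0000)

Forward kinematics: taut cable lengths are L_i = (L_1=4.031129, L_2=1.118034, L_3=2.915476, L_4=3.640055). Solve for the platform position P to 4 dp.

each cable: (A_i−P)·(A_i−P) = L_i²; let k_i = ‖A_i‖²−L_i²
k_1 = 9.0000+0.0000−16.2500 = -7.2500
row 1: 0.0000x − 10.0000y = -40.0000  (k_2=32.7500)
row 2: -6.0000x − 5.0000y = -41.0000  (k_3=33.7500)
row 3: 6.0000x − 10.0000y = -19.0000  (k_4=11.7500)
Cramer on rows 1–2 → x = 3.5000, y = 4.0000
check cable 4: ‖A_4−P‖² = 13.2500 ≈ L_4² = 13.2500 ✓

(3.5000, 4.0000)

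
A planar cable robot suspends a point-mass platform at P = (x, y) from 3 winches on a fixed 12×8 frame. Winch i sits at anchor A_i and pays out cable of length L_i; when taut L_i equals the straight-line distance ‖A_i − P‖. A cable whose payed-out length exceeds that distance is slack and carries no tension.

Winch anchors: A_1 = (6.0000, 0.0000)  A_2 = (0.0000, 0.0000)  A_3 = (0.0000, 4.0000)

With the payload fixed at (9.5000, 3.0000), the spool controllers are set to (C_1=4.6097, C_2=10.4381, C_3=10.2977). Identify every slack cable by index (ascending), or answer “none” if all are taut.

cable 1: L_1 = ‖A_1−P‖ = 4.6098;  C_1 = 4.6097 → taut
cable 2: L_2 = ‖A_2−P‖ = 9.9624;  C_2 = 10.4381 → slack
cable 3: L_3 = ‖A_3−P‖ = 9.5525;  C_3 = 10.2977 → slack

2, 3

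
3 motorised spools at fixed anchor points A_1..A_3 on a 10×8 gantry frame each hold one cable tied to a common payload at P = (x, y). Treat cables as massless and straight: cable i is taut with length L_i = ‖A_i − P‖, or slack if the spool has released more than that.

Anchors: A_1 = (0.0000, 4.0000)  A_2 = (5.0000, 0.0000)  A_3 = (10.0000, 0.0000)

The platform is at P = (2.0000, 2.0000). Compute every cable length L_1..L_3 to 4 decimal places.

cable 1: Δx=-2.0000, Δy=2.0000; L_1 = √(Δx²+Δy²) = 2.8284
cable 2: Δx=3.0000, Δy=-2.0000; L_2 = √(Δx²+Δy²) = 3.6056
cable 3: Δx=8.0000, Δy=-2.0000; L_3 = √(Δx²+Δy²) = 8.2462

(2.8284, 3.6056, 8.2462)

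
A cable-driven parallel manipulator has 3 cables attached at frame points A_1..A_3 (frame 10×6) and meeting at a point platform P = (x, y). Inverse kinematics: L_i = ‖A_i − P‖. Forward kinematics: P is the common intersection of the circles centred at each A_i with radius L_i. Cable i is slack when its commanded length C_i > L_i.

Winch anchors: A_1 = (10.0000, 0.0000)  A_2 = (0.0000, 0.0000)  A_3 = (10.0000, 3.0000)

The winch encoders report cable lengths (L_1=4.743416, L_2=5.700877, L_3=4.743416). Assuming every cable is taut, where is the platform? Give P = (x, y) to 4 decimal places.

circle eqns → linear via eq_j − eq_1; set q_j = A_j·A_j − L_j²
q_1 = 100.0000+0.0000−22.5000 = 77.5000
20.0000·x + 0.0000·y = q_1−q_2 = 110.0000
0.0000·x − 6.0000·y = q_1−q_3 = -9.0000
solve first two rows → x=5.5000, y=1.5000

(5.5000, 1.5000)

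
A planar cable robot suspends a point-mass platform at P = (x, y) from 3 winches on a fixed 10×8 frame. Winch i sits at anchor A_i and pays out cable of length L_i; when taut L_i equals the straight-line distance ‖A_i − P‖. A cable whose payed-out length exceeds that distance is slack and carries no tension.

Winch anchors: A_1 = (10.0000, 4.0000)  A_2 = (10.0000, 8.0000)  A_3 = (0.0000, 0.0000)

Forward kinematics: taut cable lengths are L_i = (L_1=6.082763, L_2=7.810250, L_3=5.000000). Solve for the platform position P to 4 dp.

circle eqns → linear via eq_j − eq_1; set q_j = A_j·A_j − L_j²
q_1 = 100.0000+16.0000−37.0000 = 79.0000
0.0000·x − 8.0000·y = q_1−q_2 = -24.0000
20.0000·x + 8.0000·y = q_1−q_3 = 104.0000
solve first two rows → x=4.0000, y=3.0000

(4.0000, 3.0000)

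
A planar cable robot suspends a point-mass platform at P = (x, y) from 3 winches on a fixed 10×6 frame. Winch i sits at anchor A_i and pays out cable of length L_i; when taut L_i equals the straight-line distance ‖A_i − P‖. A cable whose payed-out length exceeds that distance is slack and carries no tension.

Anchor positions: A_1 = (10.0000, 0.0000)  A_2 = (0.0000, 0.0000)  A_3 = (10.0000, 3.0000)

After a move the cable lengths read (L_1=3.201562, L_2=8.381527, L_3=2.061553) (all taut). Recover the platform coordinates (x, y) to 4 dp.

(8.0000, 2.5000)

circle eqns → linear via eq_j − eq_1; set k_j = A_j·A_j − L_j²
k_1 = 100.0000+0.0000−10.2500 = 89.7500
20.0000·x + 0.0000·y = k_1−k_2 = 160.0000
0.0000·x − 6.0000·y = k_1−k_3 = -15.0000
solve first two rows → x=8.0000, y=2.5000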